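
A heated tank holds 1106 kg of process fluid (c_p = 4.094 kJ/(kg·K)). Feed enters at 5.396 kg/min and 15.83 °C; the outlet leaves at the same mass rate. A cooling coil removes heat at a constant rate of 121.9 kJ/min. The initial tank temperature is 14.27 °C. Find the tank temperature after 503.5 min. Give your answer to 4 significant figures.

M c_p dT/dt = ṁ c_p (T_in − T) − Q̇.
Rearrange: dT/dt = (T_ss − T)/τ with τ = M/ṁ = 204.967 min and T_ss = T_in − Q̇/(ṁ c_p) = 10.3120 °C.
Integrating: T(t) = T_ss + (T₀ − T_ss) e^(−t/τ).
T(503.5) = 10.3120 + (3.95803)·e^(−503.5/204.967) = 10.3120 + (3.95803)·0.0857347 = 10.6513 °C.

10.65 °C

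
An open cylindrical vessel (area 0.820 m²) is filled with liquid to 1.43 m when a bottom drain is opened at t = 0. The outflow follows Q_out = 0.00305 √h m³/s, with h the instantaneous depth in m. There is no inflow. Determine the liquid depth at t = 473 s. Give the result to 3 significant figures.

A dh/dt = −Q_out = −0.00305 √h.
Separate and integrate: 2(√h − √h₀) = −(0.00305/A) t.
√h = √1.43 − 0.00305·473/(2·0.820) = 1.1958 − 0.87966 = 0.31616.
h = 0.31616² = 0.099958 m.

0.100 m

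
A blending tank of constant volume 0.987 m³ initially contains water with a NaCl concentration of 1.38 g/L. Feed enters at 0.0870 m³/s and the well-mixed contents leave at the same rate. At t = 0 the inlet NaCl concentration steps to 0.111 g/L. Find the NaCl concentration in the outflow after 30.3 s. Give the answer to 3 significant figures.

Transient balance on the dissolved component: V dC/dt = Q(C_in − C).
Time constant τ = V/Q = 0.987/0.0870 = 11.345 s.
Integrating: C(t) = C_in + (C₀ − C_in) e^(−t/τ).
C(30.3) = 0.111 + (1.38 − 0.111)·e^(−30.3/11.345) = 0.111 + (1.2690)·0.069195 = 0.19881 g/L.

0.199 g/L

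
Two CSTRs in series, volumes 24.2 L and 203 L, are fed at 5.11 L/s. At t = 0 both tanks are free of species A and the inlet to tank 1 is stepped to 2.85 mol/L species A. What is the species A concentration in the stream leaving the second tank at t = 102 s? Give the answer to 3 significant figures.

2.60 mol/L

Species balance on tank i: dCᵢ/dt = (Cᵢ₋₁ − Cᵢ)/τᵢ with τᵢ = Vᵢ/Q.
τ₁ = 24.2/5.11 = 4.7358 s; τ₂ = 203/5.11 = 39.726 s.
Tank 1: C₁ = C_in(1 − e^(−t/τ₁)). Tank 2 (τ₁ ≠ τ₂): C₂ = C_in[1 − (τ₁ e^(−t/τ₁) − τ₂ e^(−t/τ₂))/(τ₁ − τ₂)].
At t = 102: e^(−t/τ₁) = 4.4275e-10, e^(−t/τ₂) = 0.076721.
C₂ = 2.85·[1 − (4.7358·4.4275e-10 − 39.726·0.076721)/(-34.990)] = 2.85·0.91290 = 2.6018 mol/L.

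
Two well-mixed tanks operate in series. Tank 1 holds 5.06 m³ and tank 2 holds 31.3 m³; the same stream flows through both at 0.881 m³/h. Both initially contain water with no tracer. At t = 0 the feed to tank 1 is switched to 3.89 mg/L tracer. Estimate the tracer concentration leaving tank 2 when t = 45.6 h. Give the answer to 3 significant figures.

Time constants: τᵢ = Vᵢ/Q for each well-mixed tank.
τ₁ = 5.06/0.881 = 5.7435 h; τ₂ = 31.3/0.881 = 35.528 h.
Solving the cascade with C₁(0)=C₂(0)=0 gives C₂(t) = C_in[1 − (τ₁ e^(−t/τ₁) − τ₂ e^(−t/τ₂))/(τ₁ − τ₂)].
At t = 45.6: e^(−t/τ₁) = 0.00035640, e^(−t/τ₂) = 0.27707.
C₂ = 3.89·[1 − (5.7435·0.00035640 − 35.528·0.27707)/(-29.784)] = 3.89·0.66958 = 2.6046 mg/L.

2.60 mg/L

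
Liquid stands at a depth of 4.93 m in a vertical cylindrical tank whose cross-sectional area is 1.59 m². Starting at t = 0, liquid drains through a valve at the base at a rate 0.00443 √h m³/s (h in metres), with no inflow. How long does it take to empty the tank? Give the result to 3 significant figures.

1590 s

A dh/dt = −Q_out = −0.00443 √h.
Separate and integrate: 2(√h − √h₀) = −(0.00443/A) t.
Tank is empty when √h = 0: t_empty = 2A√h₀/0.00443.
t_empty = 2·1.59·√4.93/0.00443 = 3.1800·2.2204/0.00443 = 1593.8 s.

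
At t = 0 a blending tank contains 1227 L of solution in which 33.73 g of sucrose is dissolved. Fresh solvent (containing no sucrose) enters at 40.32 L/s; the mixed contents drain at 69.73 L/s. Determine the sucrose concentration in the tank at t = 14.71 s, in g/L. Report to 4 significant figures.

0.01515 g/L

Total volume: dV/dt = Q_in − Q_out = -29.4100 L/s, so V(t) = 1227 − 29.4100 t and V(14.71) = 794.379 L.
Solute balance: dm/dt = 0 − Q_out C = −Q_out m/V(t).
dm/m = −Q_out dt/(V₀ − 29.4100 t); integrating gives ln(m/m₀) = −(Q_out/(Q_in−Q_out)) ln(V/V₀).
m = m₀ (V₀/V)^(Q_out/(Q_in−Q_out)) = 33.73 × (1227/794.379)^(-2.37096) = 12.0320 g.
C = m/V = 12.0320/794.379 = 0.0151465 g/L.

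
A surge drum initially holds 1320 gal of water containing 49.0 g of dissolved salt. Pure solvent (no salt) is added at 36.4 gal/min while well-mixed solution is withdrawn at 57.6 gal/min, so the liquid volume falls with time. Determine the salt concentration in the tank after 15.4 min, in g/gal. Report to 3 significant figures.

0.0228 g/gal

Let m(t) be the amount of salt. Volume: V(t) = V₀ + (Q_in − Q_out) t = 1320 − 21.200 t; V(15.4) = 993.52 gal.
Solute balance: dm/dt = 0 − Q_out C = −Q_out m/V(t).
dm/m = −Q_out dt/(V₀ − 21.200 t); integrating gives ln(m/m₀) = −(Q_out/(Q_in−Q_out)) ln(V/V₀).
m = m₀ (V₀/V)^(Q_out/(Q_in−Q_out)) = 49.0 × (1320/993.52)^(-2.7170) = 22.643 g.
C = m/V = 22.643/993.52 = 0.022790 g/gal.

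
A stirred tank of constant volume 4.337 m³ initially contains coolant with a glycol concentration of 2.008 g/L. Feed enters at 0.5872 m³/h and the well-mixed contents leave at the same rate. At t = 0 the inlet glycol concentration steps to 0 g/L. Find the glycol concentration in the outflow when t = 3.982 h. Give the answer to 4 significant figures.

1.171 g/L

Transient balance on the dissolved component: V dC/dt = Q(C_in − C).
So dC/dt = (C_in − C)/τ with τ = V/Q = 4.337/0.5872 = 7.38590 h.
C approaches C_in exponentially: C(t) = C_in + (C₀ − C_in) e^(−t/τ).
C(3.982) = 0 + (2.008 − 0)·e^(−3.982/7.38590) = 0 + (2.00800)·0.583252 = 1.17117 g/L.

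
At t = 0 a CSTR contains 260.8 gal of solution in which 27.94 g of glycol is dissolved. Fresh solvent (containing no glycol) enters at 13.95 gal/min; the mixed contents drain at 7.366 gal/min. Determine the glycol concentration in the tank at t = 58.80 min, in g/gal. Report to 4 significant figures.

0.01558 g/gal

Let m(t) be the amount of glycol. Volume: V(t) = V₀ + (Q_in − Q_out) t = 260.8 + 6.58400 t; V(58.80) = 647.939 gal.
Species balance (pure solvent in): dm/dt = −Q_out · m/V(t).
Separate: dm/m = −Q_out dt/V(t) ⇒ ln(m/m₀) = −(Q_out/(Q_in−Q_out)) ln(V/V₀).
m = m₀ (V₀/V)^(Q_out/(Q_in−Q_out)) = 27.94 × (260.8/647.939)^(1.11877) = 10.0939 g.
C = m/V = 10.0939/647.939 = 0.0155784 g/gal.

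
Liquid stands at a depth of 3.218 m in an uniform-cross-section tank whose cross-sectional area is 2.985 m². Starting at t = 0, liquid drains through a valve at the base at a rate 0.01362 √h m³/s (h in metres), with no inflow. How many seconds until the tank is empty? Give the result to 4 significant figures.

786.3 s

Mass balance (ρ constant): A dh/dt = −0.01362 √h.
Separate and integrate: 2(√h − √h₀) = −(0.01362/A) t.
Set h = 0: 2√h₀ = (0.01362/A) t_empty ⇒ t_empty = 2A√h₀/0.01362.
t_empty = 2·2.985·√3.218/0.01362 = 5.97000·1.79388/0.01362 = 786.304 s.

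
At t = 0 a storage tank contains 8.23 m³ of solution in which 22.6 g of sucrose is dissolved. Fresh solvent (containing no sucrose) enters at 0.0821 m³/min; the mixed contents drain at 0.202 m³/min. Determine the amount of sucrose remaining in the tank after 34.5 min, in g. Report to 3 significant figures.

Let m(t) be the amount of sucrose. Volume: V(t) = V₀ + (Q_in − Q_out) t = 8.23 − 0.11990 t; V(34.5) = 4.0934 m³.
No sucrose enters, so dm/dt = −Q_out · (m/V).
dm/m = −Q_out dt/(V₀ − 0.11990 t); integrating gives ln(m/m₀) = −(Q_out/(Q_in−Q_out)) ln(V/V₀).
m = m₀ (V₀/V)^(Q_out/(Q_in−Q_out)) = 22.6 × (8.23/4.0934)^(-1.6847) = 6.9680 g.

6.97 g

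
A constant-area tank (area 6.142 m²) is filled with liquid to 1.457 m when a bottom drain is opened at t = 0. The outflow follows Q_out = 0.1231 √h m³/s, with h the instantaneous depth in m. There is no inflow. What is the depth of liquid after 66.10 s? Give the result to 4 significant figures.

0.2967 m

Accumulation of liquid (constant cross-section A): A dh/dt = −0.1231 √h.
∫ h^(−1/2) dh = −(0.1231/A) ∫ dt, giving 2√h = 2√h₀ − (0.1231/A) t.
√h = √1.457 − 0.1231·66.10/(2·6.142) = 1.20706 − 0.662399 = 0.544663.
h = 0.544663² = 0.296658 m.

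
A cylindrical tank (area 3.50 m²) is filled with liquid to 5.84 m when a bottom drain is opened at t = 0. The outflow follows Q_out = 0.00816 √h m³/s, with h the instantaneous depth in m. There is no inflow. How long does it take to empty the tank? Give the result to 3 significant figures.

Mass balance (ρ constant): A dh/dt = −0.00816 √h.
∫ h^(−1/2) dh = −(0.00816/A) ∫ dt, giving 2√h = 2√h₀ − (0.00816/A) t.
Set h = 0: 2√h₀ = (0.00816/A) t_empty ⇒ t_empty = 2A√h₀/0.00816.
t_empty = 2·3.50·√5.84/0.00816 = 7.0000·2.4166/0.00816 = 2073.1 s.

2070 s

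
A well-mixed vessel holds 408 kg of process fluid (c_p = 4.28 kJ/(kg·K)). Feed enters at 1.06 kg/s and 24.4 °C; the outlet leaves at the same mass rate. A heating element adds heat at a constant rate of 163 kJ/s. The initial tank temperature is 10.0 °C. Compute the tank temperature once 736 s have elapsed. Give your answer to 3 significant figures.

52.9 °C

M c_p dT/dt = ṁ c_p (T_in − T) + Q̇.
τ = M/ṁ = 384.91 s; T_ss = T_in + Q̇/(ṁ c_p) = 24.4 + 163/(1.06·4.28) = 60.328 °C.
This is linear first-order; T(t) = T_ss + (T₀ − T_ss) e^(−t/τ).
T(736) = 60.328 + (-50.328)·e^(−736/384.91) = 60.328 + (-50.328)·0.14776 = 52.892 °C.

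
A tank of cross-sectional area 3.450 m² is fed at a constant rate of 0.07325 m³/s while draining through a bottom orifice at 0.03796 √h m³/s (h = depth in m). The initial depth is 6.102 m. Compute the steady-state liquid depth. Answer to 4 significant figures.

Volume balance on the tank: A dh/dt = Q_in − 0.03796 √h. At steady state dh/dt = 0:
Q_in = 0.03796 √h_ss ⇒ √h_ss = 0.07325/0.03796 = 1.92966.
h_ss = 1.92966² = 3.72360 m. (Since h₀ = 6.102 m > h_ss, the level will fall toward this value.)

3.724 m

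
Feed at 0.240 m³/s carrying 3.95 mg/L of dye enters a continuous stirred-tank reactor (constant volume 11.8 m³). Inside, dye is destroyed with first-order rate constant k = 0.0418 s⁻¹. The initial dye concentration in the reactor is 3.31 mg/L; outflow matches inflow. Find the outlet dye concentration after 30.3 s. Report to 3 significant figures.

1.60 mg/L

Species balance: V dC/dt = Q C_in − Q C − k V C.
This is linear with rate a = Q/V + k = 0.062139 s⁻¹.
C_ss = Q C_in/(Q + kV) = 1.2929 mg/L; C(t) = C_ss + (C₀ − C_ss) e^(−a t).
C(30.3) = 1.2929 + (2.0171)·e^(−0.062139·30.3) = 1.2929 + (2.0171)·0.15216 = 1.5998 mg/L.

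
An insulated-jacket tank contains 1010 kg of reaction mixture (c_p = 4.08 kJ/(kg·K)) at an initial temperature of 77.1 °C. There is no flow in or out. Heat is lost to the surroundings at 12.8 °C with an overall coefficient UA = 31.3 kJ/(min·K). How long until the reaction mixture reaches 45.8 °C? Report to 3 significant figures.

Energy balance: M c_p dT/dt = −UA(T − T_amb).
τ = M c_p/UA = 131.65 min; T_ss = T_amb = 12.800 °C.
T(t) = T_ss + (T₀ − T_ss)e^(−t/τ); set T = 45.8:
t = −τ ln[(T − T_ss)/(T₀ − T_ss)] = −131.65 · ln(0.51322) = 87.821 min.

87.8 min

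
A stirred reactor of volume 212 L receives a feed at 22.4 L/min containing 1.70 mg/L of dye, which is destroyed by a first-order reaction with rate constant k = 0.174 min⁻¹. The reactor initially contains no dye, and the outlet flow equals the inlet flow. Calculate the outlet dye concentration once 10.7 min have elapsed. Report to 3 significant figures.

0.610 mg/L

V dC/dt = Q(C_in − C) − k V C.
This is linear with rate a = Q/V + k = 0.27966 min⁻¹.
C_ss = Q C_in/(Q + kV) = 0.64229 mg/L; C(t) = C_ss + (C₀ − C_ss) e^(−a t).
C(10.7) = 0.64229 + (-0.64229)·e^(−0.27966·10.7) = 0.64229 + (-0.64229)·0.050169 = 0.61007 mg/L.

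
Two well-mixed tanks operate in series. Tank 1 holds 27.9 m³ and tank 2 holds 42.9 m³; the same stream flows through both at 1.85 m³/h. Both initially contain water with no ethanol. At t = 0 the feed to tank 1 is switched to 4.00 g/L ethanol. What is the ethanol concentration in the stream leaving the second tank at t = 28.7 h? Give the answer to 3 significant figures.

Time constants: τᵢ = Vᵢ/Q for each well-mixed tank.
τ₁ = 27.9/1.85 = 15.081 h; τ₂ = 42.9/1.85 = 23.189 h.
Tank 1: C₁ = C_in(1 − e^(−t/τ₁)). Tank 2 (τ₁ ≠ τ₂): C₂ = C_in[1 − (τ₁ e^(−t/τ₁) − τ₂ e^(−t/τ₂))/(τ₁ − τ₂)].
At t = 28.7: e^(−t/τ₁) = 0.14911, e^(−t/τ₂) = 0.29007.
C₂ = 4.00·[1 − (15.081·0.14911 − 23.189·0.29007)/(-8.1081)] = 4.00·0.44776 = 1.7910 g/L.

1.79 g/L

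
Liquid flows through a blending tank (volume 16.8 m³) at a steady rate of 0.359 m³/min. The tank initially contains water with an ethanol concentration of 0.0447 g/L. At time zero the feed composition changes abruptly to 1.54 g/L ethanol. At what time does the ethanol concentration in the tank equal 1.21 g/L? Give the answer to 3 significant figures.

70.7 min

Species balance: V dC/dt = Q(C_in − C) ⇒ τ = V/Q = 46.797 min.
C(t) = C_in + (C₀ − C_in) e^(−t/τ). Set C = 1.21 and solve for t:
e^(−t/τ) = (C − C_in)/(C₀ − C_in) = (1.21 − 1.54)/(0.0447 − 1.54) = 0.22069
t = −τ ln(…) = 46.797 × 1.5110 = 70.709 min.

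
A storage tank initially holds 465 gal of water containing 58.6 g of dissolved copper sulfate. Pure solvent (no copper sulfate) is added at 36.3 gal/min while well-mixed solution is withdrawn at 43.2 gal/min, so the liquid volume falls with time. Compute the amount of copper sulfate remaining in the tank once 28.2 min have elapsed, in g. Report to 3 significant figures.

1.97 g

Total volume: dV/dt = Q_in − Q_out = -6.9000 gal/min, so V(t) = 465 − 6.9000 t and V(28.2) = 270.42 gal.
Solute balance: dm/dt = 0 − Q_out C = −Q_out m/V(t).
Separate: dm/m = −Q_out dt/V(t) ⇒ ln(m/m₀) = −(Q_out/(Q_in−Q_out)) ln(V/V₀).
m = m₀ (V₀/V)^(Q_out/(Q_in−Q_out)) = 58.6 × (465/270.42)^(-6.2609) = 1.9679 g.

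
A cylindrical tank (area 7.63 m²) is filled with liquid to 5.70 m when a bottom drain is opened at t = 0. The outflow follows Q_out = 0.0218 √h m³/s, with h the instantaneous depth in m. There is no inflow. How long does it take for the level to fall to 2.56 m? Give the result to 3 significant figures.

Volume balance on the tank: A dh/dt = −0.0218 √h.
Separate and integrate: 2(√h − √h₀) = −(0.0218/A) t.
t = 2A(√h₀ − √h)/0.0218 = 2·7.63·(√5.70 − √2.56)/0.0218
  = 15.260 × (2.3875 − 1.6000) / 0.0218 = 551.23 s.

551 s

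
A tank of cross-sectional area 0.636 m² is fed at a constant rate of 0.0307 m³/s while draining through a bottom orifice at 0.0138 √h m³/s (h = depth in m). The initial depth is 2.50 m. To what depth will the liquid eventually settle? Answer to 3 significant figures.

Level balance: A dh/dt = 0.0307 − 0.0138 √h. Setting dh/dt = 0:
Q_in = 0.0138 √h_ss ⇒ √h_ss = 0.0307/0.0138 = 2.2246.
h_ss = 2.2246² = 4.9490 m. (Since h₀ = 2.50 m < h_ss, the level will rise toward this value.)

4.95 m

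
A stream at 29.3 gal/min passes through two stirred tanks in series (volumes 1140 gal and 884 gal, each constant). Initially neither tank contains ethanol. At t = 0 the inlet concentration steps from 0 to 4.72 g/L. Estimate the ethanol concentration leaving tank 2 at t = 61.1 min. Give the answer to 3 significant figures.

2.50 g/L

Each tank obeys Vᵢ dCᵢ/dt = Q(Cᵢ₋₁ − Cᵢ), so τᵢ = Vᵢ/Q.
τ₁ = 1140/29.3 = 38.908 min; τ₂ = 884/29.3 = 30.171 min.
Tank 1: C₁ = C_in(1 − e^(−t/τ₁)). Tank 2 (τ₁ ≠ τ₂): C₂ = C_in[1 − (τ₁ e^(−t/τ₁) − τ₂ e^(−t/τ₂))/(τ₁ − τ₂)].
At t = 61.1: e^(−t/τ₁) = 0.20797, e^(−t/τ₂) = 0.13197.
C₂ = 4.72·[1 − (38.908·0.20797 − 30.171·0.13197)/(8.7372)] = 4.72·0.52962 = 2.4998 g/L.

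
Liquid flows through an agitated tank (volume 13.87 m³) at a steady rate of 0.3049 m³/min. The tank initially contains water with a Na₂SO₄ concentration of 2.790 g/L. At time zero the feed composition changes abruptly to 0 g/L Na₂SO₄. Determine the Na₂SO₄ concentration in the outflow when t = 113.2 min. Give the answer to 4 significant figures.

0.2317 g/L

Transient balance on the dissolved component: V dC/dt = Q(C_in − C).
Rewrite as dC/dt + C/τ = C_in/τ, τ = V/Q = 45.4903 min.
This is linear first-order; C(t) = C_in + (C₀ − C_in) e^(−t/τ).
C(113.2) = 0 + (2.790 − 0)·e^(−113.2/45.4903) = 0 + (2.79000)·0.0830393 = 0.231680 g/L.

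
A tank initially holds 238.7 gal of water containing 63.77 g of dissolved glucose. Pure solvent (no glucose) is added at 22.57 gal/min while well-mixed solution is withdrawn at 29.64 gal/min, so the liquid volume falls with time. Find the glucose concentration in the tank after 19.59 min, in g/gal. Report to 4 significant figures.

Let m(t) be the amount of glucose. Volume: V(t) = V₀ + (Q_in − Q_out) t = 238.7 − 7.07000 t; V(19.59) = 100.199 gal.
Species balance (pure solvent in): dm/dt = −Q_out · m/V(t).
Separate: dm/m = −Q_out dt/V(t) ⇒ ln(m/m₀) = −(Q_out/(Q_in−Q_out)) ln(V/V₀).
m = m₀ (V₀/V)^(Q_out/(Q_in−Q_out)) = 63.77 × (238.7/100.199)^(-4.19236) = 1.67547 g.
C = m/V = 1.67547/100.199 = 0.0167215 g/gal.

0.01672 g/gal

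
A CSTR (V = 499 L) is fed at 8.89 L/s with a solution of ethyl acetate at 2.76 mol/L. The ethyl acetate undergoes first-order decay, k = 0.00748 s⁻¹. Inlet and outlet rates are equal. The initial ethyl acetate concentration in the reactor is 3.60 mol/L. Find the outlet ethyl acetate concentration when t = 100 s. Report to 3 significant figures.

Species balance: V dC/dt = Q C_in − Q C − k V C.
dC/dt = (Q/V) C_in − (Q/V + k) C; effective rate a = Q/V + k = 0.017816 + 0.00748 = 0.025296 s⁻¹.
C_ss = Q C_in/(Q + kV) = 1.9439 mol/L; C(t) = C_ss + (C₀ − C_ss) e^(−a t).
C(100) = 1.9439 + (1.6561)·e^(−0.025296·100) = 1.9439 + (1.6561)·0.079694 = 2.0758 mol/L.

2.08 mol/L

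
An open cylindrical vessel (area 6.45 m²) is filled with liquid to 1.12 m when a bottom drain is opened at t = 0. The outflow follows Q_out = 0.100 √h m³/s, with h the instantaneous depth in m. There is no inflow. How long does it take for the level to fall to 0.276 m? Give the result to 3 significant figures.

68.7 s

With no inflow, A dh/dt = −0.100 √h.
∫ h^(−1/2) dh = −(0.100/A) ∫ dt, giving 2√h = 2√h₀ − (0.100/A) t.
t = 2A(√h₀ − √h)/0.100 = 2·6.45·(√1.12 − √0.276)/0.100
  = 12.900 × (1.0583 − 0.52536) / 0.100 = 68.750 s.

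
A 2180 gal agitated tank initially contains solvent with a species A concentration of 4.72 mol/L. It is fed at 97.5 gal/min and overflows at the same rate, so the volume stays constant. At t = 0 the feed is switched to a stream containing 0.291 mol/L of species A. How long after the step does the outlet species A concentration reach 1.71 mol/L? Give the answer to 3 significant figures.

Transient balance on the dissolved component: V dC/dt = Q(C_in − C), so τ = V/Q = 22.359 min.
C(t) = C_in + (C₀ − C_in) e^(−t/τ). Set C = 1.71 and solve for t:
e^(−t/τ) = (C − C_in)/(C₀ − C_in) = (1.71 − 0.291)/(4.72 − 0.291) = 0.32039
t = −τ ln(…) = 22.359 × 1.1382 = 25.449 min.

25.4 min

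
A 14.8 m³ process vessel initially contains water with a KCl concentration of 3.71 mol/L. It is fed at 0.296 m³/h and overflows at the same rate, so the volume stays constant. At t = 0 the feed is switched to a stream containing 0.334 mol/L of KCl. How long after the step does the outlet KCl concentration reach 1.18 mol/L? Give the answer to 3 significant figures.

Unsteady species balance (constant V, well mixed): V dC/dt = Q(C_in − C), so τ = V/Q = 50.000 h.
C(t) = C_in + (C₀ − C_in) e^(−t/τ). Set C = 1.18 and solve for t:
e^(−t/τ) = (C − C_in)/(C₀ − C_in) = (1.18 − 0.334)/(3.71 − 0.334) = 0.25059
t = −τ ln(…) = 50.000 × 1.3839 = 69.196 h.

69.2 h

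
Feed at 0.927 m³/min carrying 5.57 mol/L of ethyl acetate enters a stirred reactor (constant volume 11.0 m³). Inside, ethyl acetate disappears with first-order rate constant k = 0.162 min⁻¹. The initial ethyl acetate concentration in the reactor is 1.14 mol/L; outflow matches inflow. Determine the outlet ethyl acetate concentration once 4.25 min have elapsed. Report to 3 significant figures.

1.64 mol/L

Species balance: V dC/dt = Q C_in − Q C − k V C.
This is linear with rate a = Q/V + k = 0.24627 min⁻¹.
C_ss = Q C_in/(Q + kV) = 1.9060 mol/L; C(t) = C_ss + (C₀ − C_ss) e^(−a t).
C(4.25) = 1.9060 + (-0.76601)·e^(−0.24627·4.25) = 1.9060 + (-0.76601)·0.35111 = 1.6371 mol/L.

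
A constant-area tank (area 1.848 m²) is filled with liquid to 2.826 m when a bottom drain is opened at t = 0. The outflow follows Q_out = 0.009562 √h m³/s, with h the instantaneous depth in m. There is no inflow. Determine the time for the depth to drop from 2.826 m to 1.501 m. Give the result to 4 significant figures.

With no inflow, A dh/dt = −0.009562 √h.
∫ h^(−1/2) dh = −(0.009562/A) ∫ dt, giving 2√h = 2√h₀ − (0.009562/A) t.
t = 2A(√h₀ − √h)/0.009562 = 2·1.848·(√2.826 − √1.501)/0.009562
  = 3.69600 × (1.68107 − 1.22515) / 0.009562 = 176.226 s.

176.2 s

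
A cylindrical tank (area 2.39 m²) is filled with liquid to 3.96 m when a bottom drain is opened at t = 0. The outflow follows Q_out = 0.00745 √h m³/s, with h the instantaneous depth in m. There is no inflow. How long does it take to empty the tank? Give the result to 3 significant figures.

1280 s

Accumulation of liquid (constant cross-section A): A dh/dt = −0.00745 √h.
Separate and integrate: 2(√h − √h₀) = −(0.00745/A) t.
Set h = 0: 2√h₀ = (0.00745/A) t_empty ⇒ t_empty = 2A√h₀/0.00745.
t_empty = 2·2.39·√3.96/0.00745 = 4.7800·1.9900/0.00745 = 1276.8 s.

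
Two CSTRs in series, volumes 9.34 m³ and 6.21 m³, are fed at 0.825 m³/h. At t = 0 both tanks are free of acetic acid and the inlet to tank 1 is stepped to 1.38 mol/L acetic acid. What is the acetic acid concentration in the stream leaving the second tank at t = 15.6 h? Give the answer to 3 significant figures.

0.687 mol/L

Time constants: τᵢ = Vᵢ/Q for each well-mixed tank.
τ₁ = 9.34/0.825 = 11.321 h; τ₂ = 6.21/0.825 = 7.5273 h.
Solving the cascade with C₁(0)=C₂(0)=0 gives C₂(t) = C_in[1 − (τ₁ e^(−t/τ₁) − τ₂ e^(−t/τ₂))/(τ₁ − τ₂)].
At t = 15.6: e^(−t/τ₁) = 0.25210, e^(−t/τ₂) = 0.12588.
C₂ = 1.38·[1 − (11.321·0.25210 − 7.5273·0.12588)/(3.7939)] = 1.38·0.49748 = 0.68652 mol/L.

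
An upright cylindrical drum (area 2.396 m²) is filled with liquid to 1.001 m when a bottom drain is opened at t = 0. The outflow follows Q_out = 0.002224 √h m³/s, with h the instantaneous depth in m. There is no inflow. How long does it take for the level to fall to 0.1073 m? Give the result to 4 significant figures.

1450 s

With no inflow, A dh/dt = −0.002224 √h.
Separate and integrate: 2(√h − √h₀) = −(0.002224/A) t.
t = 2A(√h₀ − √h)/0.002224 = 2·2.396·(√1.001 − √0.1073)/0.002224
  = 4.79200 × (1.00050 − 0.327567) / 0.002224 = 1449.95 s.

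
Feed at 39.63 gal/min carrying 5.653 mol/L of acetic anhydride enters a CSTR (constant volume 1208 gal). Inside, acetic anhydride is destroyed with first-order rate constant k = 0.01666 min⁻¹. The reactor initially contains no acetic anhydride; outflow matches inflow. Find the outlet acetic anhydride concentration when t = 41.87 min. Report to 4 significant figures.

Accumulation = in − out − consumed: V dC/dt = Q C_in − Q C − k V C.
dC/dt = (Q/V) C_in − (Q/V + k) C; effective rate a = Q/V + k = 0.0328063 + 0.01666 = 0.0494663 min⁻¹.
C_ss = Q C_in/(Q + kV) = 3.74910 mol/L; C(t) = C_ss + (C₀ − C_ss) e^(−a t).
C(41.87) = 3.74910 + (-3.74910)·e^(−0.0494663·41.87) = 3.74910 + (-3.74910)·0.126040 = 3.27656 mol/L.

3.277 mol/L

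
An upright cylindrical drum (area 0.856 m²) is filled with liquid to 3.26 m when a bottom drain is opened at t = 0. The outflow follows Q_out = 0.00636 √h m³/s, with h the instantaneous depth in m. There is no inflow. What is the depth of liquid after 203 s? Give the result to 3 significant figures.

Accumulation of liquid (constant cross-section A): A dh/dt = −0.00636 √h.
∫ h^(−1/2) dh = −(0.00636/A) ∫ dt, giving 2√h = 2√h₀ − (0.00636/A) t.
√h = √3.26 − 0.00636·203/(2·0.856) = 1.8055 − 0.75414 = 1.0514.
h = 1.0514² = 1.1055 m.

1.11 m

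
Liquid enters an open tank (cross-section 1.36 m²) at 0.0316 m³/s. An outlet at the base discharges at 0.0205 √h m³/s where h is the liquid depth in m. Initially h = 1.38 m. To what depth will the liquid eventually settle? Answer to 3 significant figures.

Mass balance (ρ constant): A dh/dt = Q_in − 0.0205 √h. At steady state dh/dt = 0:
Q_in = 0.0205 √h_ss ⇒ √h_ss = 0.0316/0.0205 = 1.5415.
h_ss = 1.5415² = 2.3761 m. (Since h₀ = 1.38 m < h_ss, the level will rise toward this value.)

2.38 m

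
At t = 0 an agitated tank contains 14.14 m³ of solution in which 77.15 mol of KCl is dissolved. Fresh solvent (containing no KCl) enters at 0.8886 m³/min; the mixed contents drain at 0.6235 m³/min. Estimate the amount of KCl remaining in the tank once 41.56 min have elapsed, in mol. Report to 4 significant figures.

Let m(t) be the amount of KCl. Volume: V(t) = V₀ + (Q_in − Q_out) t = 14.14 + 0.265100 t; V(41.56) = 25.1576 m³.
Species balance (pure solvent in): dm/dt = −Q_out · m/V(t).
dm/m = −Q_out dt/(V₀ + 0.265100 t); integrating gives ln(m/m₀) = −(Q_out/(Q_in−Q_out)) ln(V/V₀).
m = m₀ (V₀/V)^(Q_out/(Q_in−Q_out)) = 77.15 × (14.14/25.1576)^(2.35194) = 19.8992 mol.

19.90 mol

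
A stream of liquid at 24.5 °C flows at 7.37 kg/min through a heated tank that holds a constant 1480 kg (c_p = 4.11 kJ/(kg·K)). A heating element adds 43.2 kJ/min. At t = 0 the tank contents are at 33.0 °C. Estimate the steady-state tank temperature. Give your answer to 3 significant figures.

Heat balance on the well-mixed liquid: M c_p dT/dt = ṁ c_p (T_in − T) + 43.2.
At steady state dT/dt = 0 ⇒ T_ss = T_in + Q̇/(ṁ c_p) = 24.5 + 43.2/(7.37·4.11) = 25.926 °C.

25.9 °C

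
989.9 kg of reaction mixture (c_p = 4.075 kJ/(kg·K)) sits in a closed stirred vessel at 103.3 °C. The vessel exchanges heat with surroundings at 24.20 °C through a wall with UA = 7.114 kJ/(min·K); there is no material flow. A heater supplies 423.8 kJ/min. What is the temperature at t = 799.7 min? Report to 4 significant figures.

88.54 °C

M c_p dT/dt = −UA(T − T_amb) + Q̇.
dT/dt = (T_ss − T)/τ with T_ss = T_amb + Q̇/UA = 24.20 + 423.8/7.114 = 83.7727 °C, τ = M c_p/UA = 989.9·4.075/7.114 = 567.029 min.
Solution: T(t) = T_ss + (T₀ − T_ss) e^(−t/τ).
T(799.7) = 83.7727 + (19.5273)·0.244062 = 88.5385 °C.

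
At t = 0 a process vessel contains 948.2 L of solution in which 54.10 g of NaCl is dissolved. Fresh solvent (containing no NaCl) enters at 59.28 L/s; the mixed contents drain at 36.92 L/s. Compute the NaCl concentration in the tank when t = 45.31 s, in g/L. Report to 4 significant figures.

0.008307 g/L

Total volume: dV/dt = Q_in − Q_out = 22.3600 L/s, so V(t) = 948.2 + 22.3600 t and V(45.31) = 1961.33 L.
No NaCl enters, so dm/dt = −Q_out · (m/V).
dm/m = −Q_out dt/(V₀ + 22.3600 t); integrating gives ln(m/m₀) = −(Q_out/(Q_in−Q_out)) ln(V/V₀).
m = m₀ (V₀/V)^(Q_out/(Q_in−Q_out)) = 54.10 × (948.2/1961.33)^(1.65116) = 16.2932 g.
C = m/V = 16.2932/1961.33 = 0.00830721 g/L.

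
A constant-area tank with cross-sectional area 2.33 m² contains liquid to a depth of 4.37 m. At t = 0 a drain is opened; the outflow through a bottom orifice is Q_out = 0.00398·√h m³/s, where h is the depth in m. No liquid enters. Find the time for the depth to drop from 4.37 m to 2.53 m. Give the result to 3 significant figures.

585 s

Accumulation of liquid (constant cross-section A): A dh/dt = −0.00398 √h.
∫ h^(−1/2) dh = −(0.00398/A) ∫ dt, giving 2√h = 2√h₀ − (0.00398/A) t.
t = 2A(√h₀ − √h)/0.00398 = 2·2.33·(√4.37 − √2.53)/0.00398
  = 4.6600 × (2.0905 − 1.5906) / 0.00398 = 585.26 s.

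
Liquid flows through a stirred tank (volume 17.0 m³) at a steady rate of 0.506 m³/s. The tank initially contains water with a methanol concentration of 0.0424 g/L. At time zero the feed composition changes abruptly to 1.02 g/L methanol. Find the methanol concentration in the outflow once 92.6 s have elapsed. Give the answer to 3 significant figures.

0.958 g/L

Transient balance on the dissolved component: V dC/dt = Q(C_in − C).
Rewrite as dC/dt + C/τ = C_in/τ, τ = V/Q = 33.597 s.
This is linear first-order; C(t) = C_in + (C₀ − C_in) e^(−t/τ).
C(92.6) = 1.02 + (0.0424 − 1.02)·e^(−92.6/33.597) = 1.02 + (-0.97760)·0.063532 = 0.95789 g/L.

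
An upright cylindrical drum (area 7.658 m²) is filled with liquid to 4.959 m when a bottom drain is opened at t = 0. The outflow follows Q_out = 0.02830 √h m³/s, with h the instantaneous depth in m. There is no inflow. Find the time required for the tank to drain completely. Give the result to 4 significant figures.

1205 s

A dh/dt = −Q_out = −0.02830 √h.
∫ h^(−1/2) dh = −(0.02830/A) ∫ dt, giving 2√h = 2√h₀ − (0.02830/A) t.
Set h = 0: 2√h₀ = (0.02830/A) t_empty ⇒ t_empty = 2A√h₀/0.02830.
t_empty = 2·7.658·√4.959/0.02830 = 15.3160·2.22688/0.02830 = 1205.19 s.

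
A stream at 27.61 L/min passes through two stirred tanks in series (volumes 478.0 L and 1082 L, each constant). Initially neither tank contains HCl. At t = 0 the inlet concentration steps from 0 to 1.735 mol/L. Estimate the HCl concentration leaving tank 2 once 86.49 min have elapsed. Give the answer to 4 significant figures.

1.402 mol/L

Time constants: τᵢ = Vᵢ/Q for each well-mixed tank.
τ₁ = 478.0/27.61 = 17.3126 min; τ₂ = 1082/27.61 = 39.1887 min.
Solving the cascade with C₁(0)=C₂(0)=0 gives C₂(t) = C_in[1 − (τ₁ e^(−t/τ₁) − τ₂ e^(−t/τ₂))/(τ₁ − τ₂)].
At t = 86.49: e^(−t/τ₁) = 0.00676636, e^(−t/τ₂) = 0.110029.
C₂ = 1.735·[1 − (17.3126·0.00676636 − 39.1887·0.110029)/(-21.8761)] = 1.735·0.808250 = 1.40231 mol/L.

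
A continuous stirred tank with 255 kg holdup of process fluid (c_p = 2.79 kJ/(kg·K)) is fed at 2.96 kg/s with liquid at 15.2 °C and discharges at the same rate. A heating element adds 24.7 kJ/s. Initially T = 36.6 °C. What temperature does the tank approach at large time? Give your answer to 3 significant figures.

First-law balance (no shaft work): M c_p dT/dt = ṁ c_p (T_in − T) + 24.7.
At steady state dT/dt = 0 ⇒ T_ss = T_in + Q̇/(ṁ c_p) = 15.2 + 24.7/(2.96·2.79) = 18.191 °C.

18.2 °C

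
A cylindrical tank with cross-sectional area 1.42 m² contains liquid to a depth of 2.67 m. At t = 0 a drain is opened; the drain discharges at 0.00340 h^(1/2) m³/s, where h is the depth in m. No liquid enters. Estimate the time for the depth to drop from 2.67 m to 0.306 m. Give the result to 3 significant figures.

903 s

A dh/dt = −Q_out = −0.00340 √h.
Separate and integrate: 2(√h − √h₀) = −(0.00340/A) t.
t = 2A(√h₀ − √h)/0.00340 = 2·1.42·(√2.67 − √0.306)/0.00340
  = 2.8400 × (1.6340 − 0.55317) / 0.00340 = 902.82 s.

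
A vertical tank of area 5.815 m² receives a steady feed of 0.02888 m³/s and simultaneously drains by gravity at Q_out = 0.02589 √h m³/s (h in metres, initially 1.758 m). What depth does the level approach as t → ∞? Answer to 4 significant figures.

Level balance: A dh/dt = 0.02888 − 0.02589 √h. Setting dh/dt = 0:
Q_in = 0.02589 √h_ss ⇒ √h_ss = 0.02888/0.02589 = 1.11549.
h_ss = 1.11549² = 1.24431 m. (Since h₀ = 1.758 m > h_ss, the level will fall toward this value.)

1.244 m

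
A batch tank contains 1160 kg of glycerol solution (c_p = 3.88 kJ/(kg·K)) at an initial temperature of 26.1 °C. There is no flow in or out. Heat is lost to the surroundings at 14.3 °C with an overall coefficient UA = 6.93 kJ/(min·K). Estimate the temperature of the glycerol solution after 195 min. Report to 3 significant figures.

23.0 °C

Lumped-capacitance energy balance: M c_p dT/dt = UA(T_amb − T).
dT/dt = (T_ss − T)/τ with T_ss = T_amb = 14.300 °C, τ = M c_p/UA = 1160·3.88/6.93 = 649.47 min.
T approaches T_ss exponentially: T(t) = T_ss + (T₀ − T_ss) e^(−t/τ).
T(195) = 14.300 + (11.800)·0.74064 = 23.039 °C.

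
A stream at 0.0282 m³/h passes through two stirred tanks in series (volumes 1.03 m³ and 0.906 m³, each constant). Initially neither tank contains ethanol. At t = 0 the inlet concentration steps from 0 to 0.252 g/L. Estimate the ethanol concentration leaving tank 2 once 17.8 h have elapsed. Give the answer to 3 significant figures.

Time constants: τᵢ = Vᵢ/Q for each well-mixed tank.
τ₁ = 1.03/0.0282 = 36.525 h; τ₂ = 0.906/0.0282 = 32.128 h.
Solving the cascade with C₁(0)=C₂(0)=0 gives C₂(t) = C_in[1 − (τ₁ e^(−t/τ₁) − τ₂ e^(−t/τ₂))/(τ₁ − τ₂)].
At t = 17.8: e^(−t/τ₁) = 0.61426, e^(−t/τ₂) = 0.57462.
C₂ = 0.252·[1 − (36.525·0.61426 − 32.128·0.57462)/(4.3972)] = 0.252·0.096154 = 0.024231 g/L.

0.0242 g/L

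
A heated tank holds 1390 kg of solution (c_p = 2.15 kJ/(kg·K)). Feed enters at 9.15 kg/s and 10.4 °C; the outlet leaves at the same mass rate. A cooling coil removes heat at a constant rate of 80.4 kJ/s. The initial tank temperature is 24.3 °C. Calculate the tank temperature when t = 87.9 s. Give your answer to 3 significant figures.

16.4 °C

Heat balance on the well-mixed liquid: M c_p dT/dt = ṁ c_p (T_in − T) − 80.4.
Rearrange: dT/dt = (T_ss − T)/τ with τ = M/ṁ = 151.91 s and T_ss = T_in − Q̇/(ṁ c_p) = 6.3131 °C.
Solution: T(t) = T_ss + (T₀ − T_ss) e^(−t/τ).
T(87.9) = 6.3131 + (17.987)·e^(−87.9/151.91) = 6.3131 + (17.987)·0.56067 = 16.398 °C.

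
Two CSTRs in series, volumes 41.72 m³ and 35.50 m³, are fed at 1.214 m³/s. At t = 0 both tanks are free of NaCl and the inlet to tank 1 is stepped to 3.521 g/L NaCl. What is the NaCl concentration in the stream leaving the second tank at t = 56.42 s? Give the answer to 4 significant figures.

Time constants: τᵢ = Vᵢ/Q for each well-mixed tank.
τ₁ = 41.72/1.214 = 34.3657 s; τ₂ = 35.50/1.214 = 29.2422 s.
Solving the cascade with C₁(0)=C₂(0)=0 gives C₂(t) = C_in[1 − (τ₁ e^(−t/τ₁) − τ₂ e^(−t/τ₂))/(τ₁ − τ₂)].
At t = 56.42: e^(−t/τ₁) = 0.193641, e^(−t/τ₂) = 0.145235.
C₂ = 3.521·[1 − (34.3657·0.193641 − 29.2422·0.145235)/(5.12356)] = 3.521·0.530087 = 1.86644 g/L.

1.866 g/L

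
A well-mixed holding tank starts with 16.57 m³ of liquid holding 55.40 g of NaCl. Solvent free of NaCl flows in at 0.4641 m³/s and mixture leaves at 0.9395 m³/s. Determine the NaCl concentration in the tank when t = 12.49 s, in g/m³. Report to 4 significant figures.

Let m(t) be the amount of NaCl. Volume: V(t) = V₀ + (Q_in − Q_out) t = 16.57 − 0.475400 t; V(12.49) = 10.6323 m³.
Species balance (pure solvent in): dm/dt = −Q_out · m/V(t).
Separate: dm/m = −Q_out dt/V(t) ⇒ ln(m/m₀) = −(Q_out/(Q_in−Q_out)) ln(V/V₀).
m = m₀ (V₀/V)^(Q_out/(Q_in−Q_out)) = 55.40 × (16.57/10.6323)^(-1.97623) = 23.0513 g.
C = m/V = 23.0513/10.6323 = 2.16806 g/m³.

2.168 g/m³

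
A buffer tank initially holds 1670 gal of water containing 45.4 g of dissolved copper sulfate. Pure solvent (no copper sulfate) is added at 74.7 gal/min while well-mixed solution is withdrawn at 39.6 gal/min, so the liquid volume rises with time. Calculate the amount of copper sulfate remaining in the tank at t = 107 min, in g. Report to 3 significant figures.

Total volume: dV/dt = Q_in − Q_out = 35.100 gal/min, so V(t) = 1670 + 35.100 t and V(107) = 5425.7 gal.
Solute balance: dm/dt = 0 − Q_out C = −Q_out m/V(t).
Separate: dm/m = −Q_out dt/V(t) ⇒ ln(m/m₀) = −(Q_out/(Q_in−Q_out)) ln(V/V₀).
m = m₀ (V₀/V)^(Q_out/(Q_in−Q_out)) = 45.4 × (1670/5425.7)^(1.1282) = 12.015 g.

12.0 g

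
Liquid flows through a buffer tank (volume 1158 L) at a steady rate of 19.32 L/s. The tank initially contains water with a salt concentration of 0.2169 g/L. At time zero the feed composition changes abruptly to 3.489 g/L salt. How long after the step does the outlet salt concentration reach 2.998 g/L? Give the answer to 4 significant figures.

Species balance: V dC/dt = Q(C_in − C) ⇒ τ = V/Q = 59.9379 s.
C(t) = C_in + (C₀ − C_in) e^(−t/τ). Set C = 2.998 and solve for t:
e^(−t/τ) = (C − C_in)/(C₀ − C_in) = (2.998 − 3.489)/(0.2169 − 3.489) = 0.150057
t = −τ ln(…) = 59.9379 × 1.89674 = 113.687 s.

113.7 s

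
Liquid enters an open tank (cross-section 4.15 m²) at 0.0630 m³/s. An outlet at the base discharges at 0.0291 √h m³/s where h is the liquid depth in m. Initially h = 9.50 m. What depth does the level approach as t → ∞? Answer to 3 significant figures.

A dh/dt = Q_in − 0.0291 √h. Steady state requires inflow = outflow:
Q_in = 0.0291 √h_ss ⇒ √h_ss = 0.0630/0.0291 = 2.1649.
h_ss = 2.1649² = 4.6870 m. (Since h₀ = 9.50 m > h_ss, the level will fall toward this value.)

4.69 m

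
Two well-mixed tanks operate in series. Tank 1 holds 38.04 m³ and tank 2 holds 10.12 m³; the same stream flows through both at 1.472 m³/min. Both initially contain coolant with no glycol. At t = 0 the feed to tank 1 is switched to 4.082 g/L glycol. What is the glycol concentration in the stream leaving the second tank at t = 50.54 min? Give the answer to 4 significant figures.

Each tank obeys Vᵢ dCᵢ/dt = Q(Cᵢ₋₁ − Cᵢ), so τᵢ = Vᵢ/Q.
τ₁ = 38.04/1.472 = 25.8424 min; τ₂ = 10.12/1.472 = 6.87500 min.
Tank 1: C₁ = C_in(1 − e^(−t/τ₁)). Tank 2 (τ₁ ≠ τ₂): C₂ = C_in[1 − (τ₁ e^(−t/τ₁) − τ₂ e^(−t/τ₂))/(τ₁ − τ₂)].
At t = 50.54: e^(−t/τ₁) = 0.141465, e^(−t/τ₂) = 0.000641775.
C₂ = 4.082·[1 − (25.8424·0.141465 − 6.87500·0.000641775)/(18.9674)] = 4.082·0.807491 = 3.29618 g/L.

3.296 g/L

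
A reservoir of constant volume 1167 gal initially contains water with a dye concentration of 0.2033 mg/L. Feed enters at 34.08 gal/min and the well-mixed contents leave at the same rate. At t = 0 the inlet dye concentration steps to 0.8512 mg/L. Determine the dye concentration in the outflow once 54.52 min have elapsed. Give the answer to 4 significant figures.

0.7194 mg/L

Species balance on the tank: V dC/dt = Q(C_in − C).
Rewrite as dC/dt + C/τ = C_in/τ, τ = V/Q = 34.2430 min.
Integrating: C(t) = C_in + (C₀ − C_in) e^(−t/τ).
C(54.52) = 0.8512 + (0.2033 − 0.8512)·e^(−54.52/34.2430) = 0.8512 + (-0.647900)·0.203487 = 0.719361 mg/L.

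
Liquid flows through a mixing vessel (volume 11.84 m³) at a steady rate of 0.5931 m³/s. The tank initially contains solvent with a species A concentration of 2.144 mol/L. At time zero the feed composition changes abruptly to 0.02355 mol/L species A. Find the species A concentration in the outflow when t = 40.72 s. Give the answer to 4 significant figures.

Unsteady species balance (constant V, well mixed): V dC/dt = Q(C_in − C).
Rewrite as dC/dt + C/τ = C_in/τ, τ = V/Q = 19.9629 s.
Integrating: C(t) = C_in + (C₀ − C_in) e^(−t/τ).
C(40.72) = 0.02355 + (2.144 − 0.02355)·e^(−40.72/19.9629) = 0.02355 + (2.12045)·0.130057 = 0.299329 mol/L.

0.2993 mol/L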